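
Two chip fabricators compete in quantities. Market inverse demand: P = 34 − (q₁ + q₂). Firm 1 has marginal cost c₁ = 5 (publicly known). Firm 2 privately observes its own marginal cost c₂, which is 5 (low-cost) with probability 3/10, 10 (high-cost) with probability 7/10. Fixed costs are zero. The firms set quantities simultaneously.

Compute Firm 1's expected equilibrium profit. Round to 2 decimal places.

117.36

Type-c best response for Firm 2: q₂(c) = (34 − c)/2 − q₁/2.
Firm 1 maximizes expected profit; its first-order condition is 34 − 2q₁ − E[q₂] − 5 = 0.
Substituting E[q₂] and solving: E[c₂] = 8.5, so q₁ = (34 − 2·5 + 8.5)/3 = 10.8333.
E[P] = 34 − (q₁ + E[q₂]) = 15.8333; Firm 1's expected profit = (E[P] − 5)·q₁ = (15.8333 − 5)·10.8333 = 117.361.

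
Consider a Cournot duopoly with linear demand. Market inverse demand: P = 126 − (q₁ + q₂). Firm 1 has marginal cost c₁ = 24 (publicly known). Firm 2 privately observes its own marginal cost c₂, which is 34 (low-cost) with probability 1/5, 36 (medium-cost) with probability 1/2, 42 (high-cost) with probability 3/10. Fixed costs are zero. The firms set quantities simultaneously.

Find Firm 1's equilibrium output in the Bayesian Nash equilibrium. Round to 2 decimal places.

38.47

Firm 2 with cost c maximizes (126 − (q₁+q₂) − c)·q₂, giving q₂(c) = (126 − c − q₁)/2.
E[c₂] = 1/5·34 + 1/2·36 + 3/10·42 = 37.4
Firm 1's FOC against E[q₂] yields q₁ = (126 − 2·24 + E[c₂])/3 = (126 − 48 + 37.4)/3 = 38.4667.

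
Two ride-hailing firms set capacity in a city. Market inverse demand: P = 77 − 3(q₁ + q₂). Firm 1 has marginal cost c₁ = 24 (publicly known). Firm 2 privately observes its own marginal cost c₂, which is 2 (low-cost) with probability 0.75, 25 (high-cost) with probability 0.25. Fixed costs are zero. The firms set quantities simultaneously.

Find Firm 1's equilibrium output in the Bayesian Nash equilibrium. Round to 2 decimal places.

Each type of Firm 2 best-responds to q₁; Firm 1 best-responds to the expected q₂ over Firm 2's types.
Firm 2 with cost c maximizes (77 − 3(q₁+q₂) − c)·q₂, giving q₂(c) = (77 − c − 3q₁)/6.
E[c₂] = 0.75·2 + 0.25·25 = 7.75
Firm 1's FOC against E[q₂] yields q₁ = (77 − 2·24 + E[c₂])/9 = (77 − 48 + 7.75)/9 = 4.08333.

4.08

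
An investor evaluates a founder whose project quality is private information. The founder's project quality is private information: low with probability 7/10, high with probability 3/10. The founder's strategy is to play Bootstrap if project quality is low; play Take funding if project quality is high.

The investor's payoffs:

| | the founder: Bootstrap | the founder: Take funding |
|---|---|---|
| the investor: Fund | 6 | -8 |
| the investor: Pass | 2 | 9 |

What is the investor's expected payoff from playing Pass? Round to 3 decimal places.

Take the expectation over the founder's project quality, weighting each type's action by its prior probability.
E[Pass] = 7/10·2 + 3/10·9 = 7/5 + 27/10 = 41/10

4.100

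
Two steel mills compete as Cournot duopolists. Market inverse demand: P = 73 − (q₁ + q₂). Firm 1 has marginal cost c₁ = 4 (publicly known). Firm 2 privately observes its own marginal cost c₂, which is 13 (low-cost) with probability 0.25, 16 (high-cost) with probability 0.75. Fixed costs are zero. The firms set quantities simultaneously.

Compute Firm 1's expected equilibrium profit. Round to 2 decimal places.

Type-c best response for Firm 2: q₂(c) = (73 − c)/2 − q₁/2.
Firm 1 maximizes expected profit; its first-order condition is 73 − 2q₁ − E[q₂] − 4 = 0.
Substituting E[q₂] and solving: E[c₂] = 15.25, so q₁ = (73 − 2·4 + 15.25)/3 = 26.75.
E[P] = 73 − (q₁ + E[q₂]) = 30.75; Firm 1's expected profit = (E[P] − 4)·q₁ = (30.75 − 4)·26.75 = 715.562.

715.56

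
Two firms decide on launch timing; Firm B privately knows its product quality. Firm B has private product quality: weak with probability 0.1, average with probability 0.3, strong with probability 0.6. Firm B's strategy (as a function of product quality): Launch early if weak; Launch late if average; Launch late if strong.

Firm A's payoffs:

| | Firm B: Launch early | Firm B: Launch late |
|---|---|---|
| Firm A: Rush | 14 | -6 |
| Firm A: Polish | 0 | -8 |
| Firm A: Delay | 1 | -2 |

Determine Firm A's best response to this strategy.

Delay

Compute Firm A's expected payoff for each action, taking the expectation over Firm B's type.
E[Rush] = 0.1·(14) + 0.3·(-6) + 0.6·(-6) = -4
E[Polish] = 0.1·(0) + 0.3·(-8) + 0.6·(-8) = -7.2
E[Delay] = 0.1·(1) + 0.3·(-2) + 0.6·(-2) = -1.7
Best response: Delay (-1.7 is the largest).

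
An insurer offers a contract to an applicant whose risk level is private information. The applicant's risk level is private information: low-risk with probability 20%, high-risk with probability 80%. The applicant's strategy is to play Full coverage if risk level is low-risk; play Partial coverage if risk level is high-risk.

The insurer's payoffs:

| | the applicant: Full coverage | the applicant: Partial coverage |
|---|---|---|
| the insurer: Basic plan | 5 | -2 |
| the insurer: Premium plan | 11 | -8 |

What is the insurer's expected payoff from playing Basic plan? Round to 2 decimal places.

Take the expectation over the applicant's risk level, weighting each type's action by its prior probability.
E[Basic plan] = 0.2·5 + 0.8·(-2) = 1 + (-1.6) = -0.6

-0.60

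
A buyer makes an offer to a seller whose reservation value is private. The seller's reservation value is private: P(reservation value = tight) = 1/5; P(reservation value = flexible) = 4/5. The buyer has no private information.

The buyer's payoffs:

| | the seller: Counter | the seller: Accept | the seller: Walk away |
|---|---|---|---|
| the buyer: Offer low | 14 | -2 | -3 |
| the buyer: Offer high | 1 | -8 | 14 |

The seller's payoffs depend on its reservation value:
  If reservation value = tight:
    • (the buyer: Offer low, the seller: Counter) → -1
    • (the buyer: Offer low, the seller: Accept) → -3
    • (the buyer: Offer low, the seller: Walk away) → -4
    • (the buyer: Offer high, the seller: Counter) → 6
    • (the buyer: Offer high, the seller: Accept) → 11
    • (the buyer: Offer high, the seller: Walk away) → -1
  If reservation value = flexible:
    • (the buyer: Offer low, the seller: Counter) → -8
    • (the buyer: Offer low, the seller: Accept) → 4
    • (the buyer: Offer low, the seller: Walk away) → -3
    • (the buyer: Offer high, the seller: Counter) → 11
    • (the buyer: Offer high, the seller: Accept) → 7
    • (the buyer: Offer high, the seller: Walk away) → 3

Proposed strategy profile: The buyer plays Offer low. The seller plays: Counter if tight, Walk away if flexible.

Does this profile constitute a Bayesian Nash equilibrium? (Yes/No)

A profile is a BNE iff every type of every player is best-responding given beliefs about the other side.
The buyer plays Offer low: E[Offer low] = 1/5·(14) + 4/5·(-3) = 2/5; E[Offer high] = 57/5. Not best-responding. ✗
The seller (reservation value tight), facing Offer low: Counter gives -1, Accept gives -3, Walk away gives -4. Proposed Counter is best. ✓
The seller (reservation value flexible), facing Offer low: Counter gives -8, Accept gives 4, Walk away gives -3. Proposed Walk away is not best — profitable deviation exists. ✗

No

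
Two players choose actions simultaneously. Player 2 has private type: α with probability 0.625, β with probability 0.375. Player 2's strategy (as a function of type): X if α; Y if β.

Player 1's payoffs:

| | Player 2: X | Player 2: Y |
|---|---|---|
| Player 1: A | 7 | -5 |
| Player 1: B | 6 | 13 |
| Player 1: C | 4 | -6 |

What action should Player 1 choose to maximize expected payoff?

B

E[A] = 0.625·(7) + 0.375·(-5) = 2.5
E[B] = 0.625·(6) + 0.375·(13) = 8.625
E[C] = 0.625·(4) + 0.375·(-6) = 0.25
Best response: B (8.625 is the largest).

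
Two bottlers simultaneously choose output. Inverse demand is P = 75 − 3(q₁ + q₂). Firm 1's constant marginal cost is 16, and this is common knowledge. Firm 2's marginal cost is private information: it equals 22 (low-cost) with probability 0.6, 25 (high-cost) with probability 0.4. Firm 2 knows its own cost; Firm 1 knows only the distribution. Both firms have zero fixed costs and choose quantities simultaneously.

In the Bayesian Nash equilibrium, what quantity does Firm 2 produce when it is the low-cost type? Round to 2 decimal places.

Type-c best response for Firm 2: q₂(c) = (75 − c)/6 − q₁/2.
Firm 1 maximizes expected profit; its first-order condition is 75 − 6q₁ − 3E[q₂] − 16 = 0.
Substituting E[q₂] and solving: E[c₂] = 23.2, so q₁ = (75 − 2·16 + 23.2)/9 = 7.35556.
q₂(low-cost) = (75 − 22 − 3·7.35556)/6 = 5.15556.

5.16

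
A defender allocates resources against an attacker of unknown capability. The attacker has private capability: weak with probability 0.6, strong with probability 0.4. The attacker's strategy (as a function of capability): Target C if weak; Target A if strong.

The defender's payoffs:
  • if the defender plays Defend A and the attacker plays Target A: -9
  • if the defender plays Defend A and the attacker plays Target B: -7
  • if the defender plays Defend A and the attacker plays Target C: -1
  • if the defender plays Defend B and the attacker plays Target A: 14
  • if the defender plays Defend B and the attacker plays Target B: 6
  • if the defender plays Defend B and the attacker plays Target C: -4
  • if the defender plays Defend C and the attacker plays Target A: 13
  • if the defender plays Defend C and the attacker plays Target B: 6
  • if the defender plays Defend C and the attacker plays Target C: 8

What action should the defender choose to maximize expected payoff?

E[Defend A] = 0.6·(-1) + 0.4·(-9) = -4.2
E[Defend B] = 0.6·(-4) + 0.4·(14) = 3.2
E[Defend C] = 0.6·(8) + 0.4·(13) = 10
Best response: Defend C (10 is the largest).

Defend C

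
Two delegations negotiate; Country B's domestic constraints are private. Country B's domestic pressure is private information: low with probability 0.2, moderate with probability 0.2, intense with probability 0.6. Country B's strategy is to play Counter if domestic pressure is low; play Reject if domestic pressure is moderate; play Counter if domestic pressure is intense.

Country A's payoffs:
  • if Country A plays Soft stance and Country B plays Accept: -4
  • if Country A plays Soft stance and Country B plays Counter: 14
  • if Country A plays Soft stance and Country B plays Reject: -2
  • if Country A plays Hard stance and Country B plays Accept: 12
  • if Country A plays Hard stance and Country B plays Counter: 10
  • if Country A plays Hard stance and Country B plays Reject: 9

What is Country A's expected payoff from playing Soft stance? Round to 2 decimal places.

Take the expectation over Country B's domestic pressure, weighting each type's action by its prior probability.
E[Soft stance] = 0.2·14 + 0.2·(-2) + 0.6·14 = 2.8 + (-0.4) + 8.4 = 10.8

10.80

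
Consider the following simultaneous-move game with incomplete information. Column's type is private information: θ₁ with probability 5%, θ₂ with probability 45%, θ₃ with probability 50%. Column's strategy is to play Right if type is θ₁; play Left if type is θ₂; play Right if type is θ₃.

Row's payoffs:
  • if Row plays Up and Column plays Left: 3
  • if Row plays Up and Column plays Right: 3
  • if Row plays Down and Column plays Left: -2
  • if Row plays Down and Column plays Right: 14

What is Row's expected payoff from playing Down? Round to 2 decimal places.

6.80

E[Down] = 0.05·14 + 0.45·(-2) + 0.5·14 = 0.7 + (-0.9) + 7 = 6.8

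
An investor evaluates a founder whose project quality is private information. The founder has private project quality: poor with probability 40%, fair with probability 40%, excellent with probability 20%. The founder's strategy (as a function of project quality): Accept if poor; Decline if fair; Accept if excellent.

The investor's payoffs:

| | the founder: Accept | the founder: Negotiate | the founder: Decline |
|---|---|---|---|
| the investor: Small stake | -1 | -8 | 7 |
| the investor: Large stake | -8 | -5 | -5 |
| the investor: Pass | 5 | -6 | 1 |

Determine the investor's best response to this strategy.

Pass

Compute the investor's expected payoff for each action, taking the expectation over the founder's type.
E[Small stake] = 0.4·(-1) + 0.4·(7) + 0.2·(-1) = 2.2
E[Large stake] = 0.4·(-8) + 0.4·(-5) + 0.2·(-8) = -6.8
E[Pass] = 0.4·(5) + 0.4·(1) + 0.2·(5) = 3.4
Best response: Pass (3.4 is the largest).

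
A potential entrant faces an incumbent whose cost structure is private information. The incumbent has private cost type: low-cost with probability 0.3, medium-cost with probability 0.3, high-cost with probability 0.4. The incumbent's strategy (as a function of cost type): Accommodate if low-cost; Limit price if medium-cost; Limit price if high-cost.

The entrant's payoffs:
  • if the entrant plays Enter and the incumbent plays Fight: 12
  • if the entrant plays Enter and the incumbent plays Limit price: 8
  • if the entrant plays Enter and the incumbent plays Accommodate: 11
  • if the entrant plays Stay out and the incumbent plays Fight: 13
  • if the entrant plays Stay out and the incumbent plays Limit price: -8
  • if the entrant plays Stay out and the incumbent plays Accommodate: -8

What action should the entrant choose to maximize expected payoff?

Enter

E[Enter] = 0.3·(11) + 0.3·(8) + 0.4·(8) = 8.9
E[Stay out] = 0.3·(-8) + 0.3·(-8) + 0.4·(-8) = -8
Best response: Enter (8.9 is the largest).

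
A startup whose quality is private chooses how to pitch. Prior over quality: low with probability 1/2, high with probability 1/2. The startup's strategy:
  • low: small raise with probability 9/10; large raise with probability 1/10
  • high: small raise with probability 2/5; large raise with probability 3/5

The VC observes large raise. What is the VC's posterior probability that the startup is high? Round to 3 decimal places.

Apply Bayes' rule using the sender's strategy as the likelihood.
P(large raise) = (1/2)·(1/10) + (1/2)·(3/5) = 7/20
P(high | large raise) = ((1/2)·(3/5)) / (7/20) = (3/10) / (7/20) = 6/7

0.857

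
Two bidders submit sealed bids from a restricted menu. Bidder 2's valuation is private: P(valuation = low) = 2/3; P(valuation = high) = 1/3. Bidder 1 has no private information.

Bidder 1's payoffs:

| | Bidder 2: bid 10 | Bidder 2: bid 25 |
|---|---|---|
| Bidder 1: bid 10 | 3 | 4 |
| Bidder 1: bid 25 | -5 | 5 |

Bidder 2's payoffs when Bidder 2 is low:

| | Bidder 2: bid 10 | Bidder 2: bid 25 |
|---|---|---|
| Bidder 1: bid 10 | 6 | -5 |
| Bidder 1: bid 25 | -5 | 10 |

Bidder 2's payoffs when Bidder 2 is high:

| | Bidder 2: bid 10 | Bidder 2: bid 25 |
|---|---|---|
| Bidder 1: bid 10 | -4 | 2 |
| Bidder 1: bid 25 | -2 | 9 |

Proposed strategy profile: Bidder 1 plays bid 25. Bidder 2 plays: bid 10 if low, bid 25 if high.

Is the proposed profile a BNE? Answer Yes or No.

No

Bidder 1 plays bid 25: E[bid 25] = 2/3·(-5) + 1/3·(5) = -5/3; E[bid 10] = 10/3. Not best-responding. ✗
Bidder 2 (valuation low), facing bid 25: bid 10 gives -5, bid 25 gives 10. Proposed bid 10 is not best — profitable deviation exists. ✗
Bidder 2 (valuation high), facing bid 25: bid 10 gives -2, bid 25 gives 9. Proposed bid 25 is best. ✓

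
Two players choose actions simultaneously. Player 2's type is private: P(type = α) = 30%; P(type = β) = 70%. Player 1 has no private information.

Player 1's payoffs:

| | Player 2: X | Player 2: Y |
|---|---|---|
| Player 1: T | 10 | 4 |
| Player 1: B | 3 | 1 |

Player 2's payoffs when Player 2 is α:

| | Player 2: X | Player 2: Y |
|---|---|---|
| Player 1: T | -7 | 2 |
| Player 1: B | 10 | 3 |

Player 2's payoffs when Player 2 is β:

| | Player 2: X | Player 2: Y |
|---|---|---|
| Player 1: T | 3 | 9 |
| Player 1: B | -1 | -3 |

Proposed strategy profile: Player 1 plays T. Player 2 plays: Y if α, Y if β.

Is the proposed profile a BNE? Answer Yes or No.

Yes

Player 1 plays T: E[T] = 0.3·(4) + 0.7·(4) = 4; E[B] = 1. Best-responding. ✓
Player 2 (type α), facing T: X gives -7, Y gives 2. Proposed Y is best. ✓
Player 2 (type β), facing T: X gives 3, Y gives 9. Proposed Y is best. ✓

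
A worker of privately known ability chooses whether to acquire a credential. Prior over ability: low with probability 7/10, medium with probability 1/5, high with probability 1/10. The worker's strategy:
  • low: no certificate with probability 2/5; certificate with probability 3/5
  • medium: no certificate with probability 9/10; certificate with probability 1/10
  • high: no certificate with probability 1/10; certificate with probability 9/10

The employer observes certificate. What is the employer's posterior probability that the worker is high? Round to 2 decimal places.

0.17

Apply Bayes' rule using the sender's strategy as the likelihood.
P(certificate) = (7/10)·(3/5) + (1/5)·(1/10) + (1/10)·(9/10) = 53/100
P(high | certificate) = ((1/10)·(9/10)) / (53/100) = (9/100) / (53/100) = 9/53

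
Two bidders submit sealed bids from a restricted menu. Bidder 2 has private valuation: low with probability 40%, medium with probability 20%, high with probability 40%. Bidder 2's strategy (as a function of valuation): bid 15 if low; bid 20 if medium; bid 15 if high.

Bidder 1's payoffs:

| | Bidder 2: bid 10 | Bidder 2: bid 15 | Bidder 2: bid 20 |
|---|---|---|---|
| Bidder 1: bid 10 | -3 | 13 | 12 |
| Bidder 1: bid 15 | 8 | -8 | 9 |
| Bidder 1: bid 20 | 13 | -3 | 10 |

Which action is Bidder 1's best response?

Compute Bidder 1's expected payoff for each action, taking the expectation over Bidder 2's type.
E[bid 10] = 0.4·(13) + 0.2·(12) + 0.4·(13) = 12.8
E[bid 15] = 0.4·(-8) + 0.2·(9) + 0.4·(-8) = -4.6
E[bid 20] = 0.4·(-3) + 0.2·(10) + 0.4·(-3) = -0.4
Best response: bid 10 (12.8 is the largest).

bid 10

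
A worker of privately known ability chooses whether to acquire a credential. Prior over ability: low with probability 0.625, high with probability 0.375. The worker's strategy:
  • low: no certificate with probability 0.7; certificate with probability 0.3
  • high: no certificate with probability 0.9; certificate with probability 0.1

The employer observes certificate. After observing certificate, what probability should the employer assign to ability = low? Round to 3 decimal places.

Apply Bayes' rule using the sender's strategy as the likelihood.
P(certificate) = 0.625·0.3 + 0.375·0.1 = 0.225
P(low | certificate) = (0.625·0.3) / 0.225 = 0.1875 / 0.225 = 0.833333

0.833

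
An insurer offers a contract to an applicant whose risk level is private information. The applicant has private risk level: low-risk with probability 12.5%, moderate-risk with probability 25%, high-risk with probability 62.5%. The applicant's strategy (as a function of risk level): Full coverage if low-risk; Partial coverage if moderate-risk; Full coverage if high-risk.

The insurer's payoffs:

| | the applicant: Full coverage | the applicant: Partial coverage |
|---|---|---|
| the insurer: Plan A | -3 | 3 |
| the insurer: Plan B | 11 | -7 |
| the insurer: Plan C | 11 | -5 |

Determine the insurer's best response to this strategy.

E[Plan A] = 0.125·(-3) + 0.25·(3) + 0.625·(-3) = -1.5
E[Plan B] = 0.125·(11) + 0.25·(-7) + 0.625·(11) = 6.5
E[Plan C] = 0.125·(11) + 0.25·(-5) + 0.625·(11) = 7
Best response: Plan C (7 is the largest).

Plan C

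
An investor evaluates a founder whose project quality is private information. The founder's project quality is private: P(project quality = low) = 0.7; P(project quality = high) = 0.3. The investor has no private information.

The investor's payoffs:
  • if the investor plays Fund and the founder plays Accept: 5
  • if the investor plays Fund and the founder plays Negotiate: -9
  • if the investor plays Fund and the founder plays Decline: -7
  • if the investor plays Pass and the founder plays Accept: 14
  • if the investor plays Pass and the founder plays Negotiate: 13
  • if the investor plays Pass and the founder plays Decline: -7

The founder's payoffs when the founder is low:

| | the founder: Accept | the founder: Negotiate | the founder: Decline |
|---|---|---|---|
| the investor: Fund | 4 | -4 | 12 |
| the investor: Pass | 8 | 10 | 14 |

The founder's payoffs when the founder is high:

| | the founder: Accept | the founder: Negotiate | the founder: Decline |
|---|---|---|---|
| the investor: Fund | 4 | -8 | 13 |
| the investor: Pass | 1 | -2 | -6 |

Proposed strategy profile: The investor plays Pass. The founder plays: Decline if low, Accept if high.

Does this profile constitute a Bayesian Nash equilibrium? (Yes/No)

Yes

The investor plays Pass: E[Pass] = 0.7·(-7) + 0.3·(14) = -0.7; E[Fund] = -3.4. Best-responding. ✓
The founder (project quality low), facing Pass: Accept gives 8, Negotiate gives 10, Decline gives 14. Proposed Decline is best. ✓
The founder (project quality high), facing Pass: Accept gives 1, Negotiate gives -2, Decline gives -6. Proposed Accept is best. ✓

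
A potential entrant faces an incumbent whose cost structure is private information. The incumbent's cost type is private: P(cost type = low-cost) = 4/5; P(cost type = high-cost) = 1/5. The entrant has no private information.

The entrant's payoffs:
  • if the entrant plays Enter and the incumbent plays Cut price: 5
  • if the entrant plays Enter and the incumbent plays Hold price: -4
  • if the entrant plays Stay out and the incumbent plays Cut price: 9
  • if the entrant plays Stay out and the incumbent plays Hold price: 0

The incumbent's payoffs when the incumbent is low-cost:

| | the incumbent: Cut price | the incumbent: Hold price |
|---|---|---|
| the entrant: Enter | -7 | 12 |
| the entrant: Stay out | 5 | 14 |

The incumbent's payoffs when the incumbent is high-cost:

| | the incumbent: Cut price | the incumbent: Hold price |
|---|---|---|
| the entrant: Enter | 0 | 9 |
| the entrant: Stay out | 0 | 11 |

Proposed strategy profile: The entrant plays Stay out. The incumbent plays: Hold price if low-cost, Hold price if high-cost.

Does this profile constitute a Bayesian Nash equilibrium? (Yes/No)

Yes

A profile is a BNE iff every type of every player is best-responding given beliefs about the other side.
The entrant plays Stay out: E[Stay out] = 4/5·(0) + 1/5·(0) = 0; E[Enter] = -4. Best-responding. ✓
The incumbent (cost type low-cost), facing Stay out: Cut price gives 5, Hold price gives 14. Proposed Hold price is best. ✓
The incumbent (cost type high-cost), facing Stay out: Cut price gives 0, Hold price gives 11. Proposed Hold price is best. ✓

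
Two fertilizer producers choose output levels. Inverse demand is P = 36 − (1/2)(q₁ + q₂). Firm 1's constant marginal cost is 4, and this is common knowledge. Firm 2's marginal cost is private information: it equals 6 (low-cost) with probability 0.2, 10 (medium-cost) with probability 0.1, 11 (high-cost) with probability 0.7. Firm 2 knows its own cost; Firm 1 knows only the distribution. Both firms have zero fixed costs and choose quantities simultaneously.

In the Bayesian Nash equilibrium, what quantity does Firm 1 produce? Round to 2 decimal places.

Each type of Firm 2 best-responds to q₁; Firm 1 best-responds to the expected q₂ over Firm 2's types.
Firm 2 with cost c maximizes (36 − (1/2)(q₁+q₂) − c)·q₂, giving q₂(c) = (36 − c − (1/2)q₁).
E[c₂] = 0.2·6 + 0.1·10 + 0.7·11 = 9.9
Firm 1's FOC against E[q₂] yields q₁ = (36 − 2·4 + E[c₂])/(3/2) = (36 − 8 + 9.9)/(3/2) = 25.2667.

25.27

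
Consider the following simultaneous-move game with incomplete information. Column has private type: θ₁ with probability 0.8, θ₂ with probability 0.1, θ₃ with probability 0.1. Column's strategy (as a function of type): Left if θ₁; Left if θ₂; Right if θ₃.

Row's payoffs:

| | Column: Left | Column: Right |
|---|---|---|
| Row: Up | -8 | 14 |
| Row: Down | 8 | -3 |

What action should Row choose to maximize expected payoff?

Down

E[Up] = 0.8·(-8) + 0.1·(-8) + 0.1·(14) = -5.8
E[Down] = 0.8·(8) + 0.1·(8) + 0.1·(-3) = 6.9
Best response: Down (6.9 is the largest).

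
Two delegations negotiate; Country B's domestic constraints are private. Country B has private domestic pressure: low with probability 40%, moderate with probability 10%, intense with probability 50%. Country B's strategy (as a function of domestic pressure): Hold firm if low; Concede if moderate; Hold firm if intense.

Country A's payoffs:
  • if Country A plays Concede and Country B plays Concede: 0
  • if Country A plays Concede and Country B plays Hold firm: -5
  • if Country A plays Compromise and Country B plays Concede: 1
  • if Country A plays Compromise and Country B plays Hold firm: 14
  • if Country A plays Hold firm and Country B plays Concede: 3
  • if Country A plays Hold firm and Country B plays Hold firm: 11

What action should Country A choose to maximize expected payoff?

Compromise

E[Concede] = 0.4·(-5) + 0.1·(0) + 0.5·(-5) = -4.5
E[Compromise] = 0.4·(14) + 0.1·(1) + 0.5·(14) = 12.7
E[Hold firm] = 0.4·(11) + 0.1·(3) + 0.5·(11) = 10.2
Best response: Compromise (12.7 is the largest).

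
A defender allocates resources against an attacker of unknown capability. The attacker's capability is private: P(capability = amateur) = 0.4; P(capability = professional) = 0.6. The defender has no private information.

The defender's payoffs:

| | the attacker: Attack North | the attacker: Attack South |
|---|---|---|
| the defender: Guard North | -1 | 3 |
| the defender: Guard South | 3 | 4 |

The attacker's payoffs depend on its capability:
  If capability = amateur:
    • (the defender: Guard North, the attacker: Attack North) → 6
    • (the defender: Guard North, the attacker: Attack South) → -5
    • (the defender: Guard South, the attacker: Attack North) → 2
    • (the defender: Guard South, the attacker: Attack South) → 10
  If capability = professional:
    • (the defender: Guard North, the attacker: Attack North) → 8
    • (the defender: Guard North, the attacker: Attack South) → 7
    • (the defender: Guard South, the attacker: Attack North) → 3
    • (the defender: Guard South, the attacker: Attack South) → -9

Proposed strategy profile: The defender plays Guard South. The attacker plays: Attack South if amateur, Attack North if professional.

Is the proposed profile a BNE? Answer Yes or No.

Yes

The defender plays Guard South: E[Guard South] = 0.4·(4) + 0.6·(3) = 3.4; E[Guard North] = 0.6. Best-responding. ✓
The attacker (capability amateur), facing Guard South: Attack North gives 2, Attack South gives 10. Proposed Attack South is best. ✓
The attacker (capability professional), facing Guard South: Attack North gives 3, Attack South gives -9. Proposed Attack North is best. ✓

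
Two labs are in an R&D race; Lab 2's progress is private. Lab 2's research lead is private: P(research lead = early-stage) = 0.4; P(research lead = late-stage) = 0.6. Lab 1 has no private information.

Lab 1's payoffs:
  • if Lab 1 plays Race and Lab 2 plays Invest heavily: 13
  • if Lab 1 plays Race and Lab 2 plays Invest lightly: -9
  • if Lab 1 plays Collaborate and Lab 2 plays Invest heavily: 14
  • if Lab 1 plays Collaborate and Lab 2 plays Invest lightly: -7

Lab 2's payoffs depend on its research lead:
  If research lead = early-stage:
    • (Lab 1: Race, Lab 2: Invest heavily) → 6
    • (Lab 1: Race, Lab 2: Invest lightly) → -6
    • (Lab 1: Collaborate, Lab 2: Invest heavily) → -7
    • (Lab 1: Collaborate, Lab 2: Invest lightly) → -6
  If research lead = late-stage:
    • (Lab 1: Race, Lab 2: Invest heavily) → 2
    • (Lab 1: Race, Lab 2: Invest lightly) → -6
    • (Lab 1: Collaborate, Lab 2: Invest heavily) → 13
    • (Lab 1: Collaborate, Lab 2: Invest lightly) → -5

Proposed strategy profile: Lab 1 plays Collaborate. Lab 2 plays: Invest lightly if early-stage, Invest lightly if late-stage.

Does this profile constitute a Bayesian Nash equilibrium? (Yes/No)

A profile is a BNE iff every type of every player is best-responding given beliefs about the other side.
Lab 1 plays Collaborate: E[Collaborate] = 0.4·(-7) + 0.6·(-7) = -7; E[Race] = -9. Best-responding. ✓
Lab 2 (research lead early-stage), facing Collaborate: Invest heavily gives -7, Invest lightly gives -6. Proposed Invest lightly is best. ✓
Lab 2 (research lead late-stage), facing Collaborate: Invest heavily gives 13, Invest lightly gives -5. Proposed Invest lightly is not best — profitable deviation exists. ✗

No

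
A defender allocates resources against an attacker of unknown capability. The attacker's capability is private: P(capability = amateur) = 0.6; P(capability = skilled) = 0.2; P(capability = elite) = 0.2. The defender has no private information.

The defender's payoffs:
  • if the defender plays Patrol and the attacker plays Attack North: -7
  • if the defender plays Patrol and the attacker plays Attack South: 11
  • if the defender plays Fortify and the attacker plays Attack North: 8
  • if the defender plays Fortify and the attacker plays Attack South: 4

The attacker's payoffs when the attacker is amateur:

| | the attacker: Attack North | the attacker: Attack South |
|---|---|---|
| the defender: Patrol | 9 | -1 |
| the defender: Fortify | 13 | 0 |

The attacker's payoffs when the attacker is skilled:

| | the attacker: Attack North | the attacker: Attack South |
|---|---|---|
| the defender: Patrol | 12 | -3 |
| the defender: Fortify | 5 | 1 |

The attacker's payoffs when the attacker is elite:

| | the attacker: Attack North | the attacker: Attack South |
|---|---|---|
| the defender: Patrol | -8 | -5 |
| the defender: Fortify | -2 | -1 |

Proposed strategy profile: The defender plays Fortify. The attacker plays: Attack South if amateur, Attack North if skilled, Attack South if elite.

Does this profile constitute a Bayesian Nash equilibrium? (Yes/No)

The defender plays Fortify: E[Fortify] = 0.6·(4) + 0.2·(8) + 0.2·(4) = 4.8; E[Patrol] = 7.4. Not best-responding. ✗
The attacker (capability amateur), facing Fortify: Attack North gives 13, Attack South gives 0. Proposed Attack South is not best — profitable deviation exists. ✗
The attacker (capability skilled), facing Fortify: Attack North gives 5, Attack South gives 1. Proposed Attack North is best. ✓
The attacker (capability elite), facing Fortify: Attack North gives -2, Attack South gives -1. Proposed Attack South is best. ✓

No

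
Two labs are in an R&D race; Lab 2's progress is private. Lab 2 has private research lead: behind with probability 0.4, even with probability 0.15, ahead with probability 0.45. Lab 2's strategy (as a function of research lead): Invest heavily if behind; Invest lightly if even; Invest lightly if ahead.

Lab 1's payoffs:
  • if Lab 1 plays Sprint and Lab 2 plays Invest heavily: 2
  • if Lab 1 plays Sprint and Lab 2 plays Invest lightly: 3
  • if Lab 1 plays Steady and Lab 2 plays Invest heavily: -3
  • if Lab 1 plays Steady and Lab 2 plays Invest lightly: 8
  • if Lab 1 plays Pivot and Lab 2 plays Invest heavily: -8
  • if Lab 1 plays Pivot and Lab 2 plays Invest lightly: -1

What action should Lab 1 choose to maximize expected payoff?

Steady

E[Sprint] = 0.4·(2) + 0.15·(3) + 0.45·(3) = 2.6
E[Steady] = 0.4·(-3) + 0.15·(8) + 0.45·(8) = 3.6
E[Pivot] = 0.4·(-8) + 0.15·(-1) + 0.45·(-1) = -3.8
Best response: Steady (3.6 is the largest).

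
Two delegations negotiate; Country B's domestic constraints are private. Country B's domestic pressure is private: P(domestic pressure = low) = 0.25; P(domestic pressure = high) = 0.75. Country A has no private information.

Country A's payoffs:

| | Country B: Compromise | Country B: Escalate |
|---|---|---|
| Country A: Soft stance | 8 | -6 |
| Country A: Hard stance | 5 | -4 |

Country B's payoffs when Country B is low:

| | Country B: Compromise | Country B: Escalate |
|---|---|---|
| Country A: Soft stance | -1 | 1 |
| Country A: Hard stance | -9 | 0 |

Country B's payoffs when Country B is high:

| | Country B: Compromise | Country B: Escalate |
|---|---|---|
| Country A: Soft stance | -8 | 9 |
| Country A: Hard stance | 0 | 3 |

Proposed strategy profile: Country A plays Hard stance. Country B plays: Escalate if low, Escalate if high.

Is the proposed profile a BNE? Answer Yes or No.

Yes

Country A plays Hard stance: E[Hard stance] = 0.25·(-4) + 0.75·(-4) = -4; E[Soft stance] = -6. Best-responding. ✓
Country B (domestic pressure low), facing Hard stance: Compromise gives -9, Escalate gives 0. Proposed Escalate is best. ✓
Country B (domestic pressure high), facing Hard stance: Compromise gives 0, Escalate gives 3. Proposed Escalate is best. ✓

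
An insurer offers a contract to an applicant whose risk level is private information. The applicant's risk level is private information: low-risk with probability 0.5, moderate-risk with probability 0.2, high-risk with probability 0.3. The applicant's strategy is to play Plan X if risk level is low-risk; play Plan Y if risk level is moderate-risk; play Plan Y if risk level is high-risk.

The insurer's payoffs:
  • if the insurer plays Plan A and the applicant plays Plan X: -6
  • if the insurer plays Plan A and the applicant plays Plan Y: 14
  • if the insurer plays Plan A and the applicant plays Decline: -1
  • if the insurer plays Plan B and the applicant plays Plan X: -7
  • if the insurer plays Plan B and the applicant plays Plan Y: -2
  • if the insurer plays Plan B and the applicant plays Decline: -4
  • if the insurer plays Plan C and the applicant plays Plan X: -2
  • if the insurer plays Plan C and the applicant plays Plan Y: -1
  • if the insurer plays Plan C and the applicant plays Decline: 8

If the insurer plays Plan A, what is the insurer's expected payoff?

4

Take the expectation over the applicant's risk level, weighting each type's action by its prior probability.
E[Plan A] = 0.5·(-6) + 0.2·14 + 0.3·14 = (-3) + 2.8 + 4.2 = 4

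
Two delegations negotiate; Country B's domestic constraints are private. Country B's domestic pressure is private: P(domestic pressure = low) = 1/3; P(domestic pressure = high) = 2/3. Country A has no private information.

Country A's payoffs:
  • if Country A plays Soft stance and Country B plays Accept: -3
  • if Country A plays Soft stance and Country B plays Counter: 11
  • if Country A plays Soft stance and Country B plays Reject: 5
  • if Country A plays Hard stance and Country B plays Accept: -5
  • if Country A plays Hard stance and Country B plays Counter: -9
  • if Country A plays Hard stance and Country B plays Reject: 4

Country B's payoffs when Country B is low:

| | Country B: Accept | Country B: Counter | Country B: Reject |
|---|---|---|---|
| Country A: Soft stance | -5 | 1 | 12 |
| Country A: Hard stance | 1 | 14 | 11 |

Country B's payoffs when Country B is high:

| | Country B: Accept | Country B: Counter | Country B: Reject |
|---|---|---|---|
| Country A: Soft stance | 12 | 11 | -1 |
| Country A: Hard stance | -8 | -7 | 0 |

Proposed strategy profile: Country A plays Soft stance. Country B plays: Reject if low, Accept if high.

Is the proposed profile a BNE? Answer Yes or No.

Country A plays Soft stance: E[Soft stance] = 1/3·(5) + 2/3·(-3) = -1/3; E[Hard stance] = -2. Best-responding. ✓
Country B (domestic pressure low), facing Soft stance: Accept gives -5, Counter gives 1, Reject gives 12. Proposed Reject is best. ✓
Country B (domestic pressure high), facing Soft stance: Accept gives 12, Counter gives 11, Reject gives -1. Proposed Accept is best. ✓

Yes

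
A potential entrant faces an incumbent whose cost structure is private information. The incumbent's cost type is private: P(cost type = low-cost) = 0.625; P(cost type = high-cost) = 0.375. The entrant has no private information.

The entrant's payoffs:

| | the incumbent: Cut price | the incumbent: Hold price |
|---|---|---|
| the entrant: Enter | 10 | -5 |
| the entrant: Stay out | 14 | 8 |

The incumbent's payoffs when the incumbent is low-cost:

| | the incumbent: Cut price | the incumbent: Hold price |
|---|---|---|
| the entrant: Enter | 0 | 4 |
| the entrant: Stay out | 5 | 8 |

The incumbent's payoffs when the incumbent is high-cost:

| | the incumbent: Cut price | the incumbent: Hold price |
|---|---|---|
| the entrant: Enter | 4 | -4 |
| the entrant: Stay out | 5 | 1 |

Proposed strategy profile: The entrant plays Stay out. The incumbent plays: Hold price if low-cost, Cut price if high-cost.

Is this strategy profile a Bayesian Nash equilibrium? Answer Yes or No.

The entrant plays Stay out: E[Stay out] = 0.625·(8) + 0.375·(14) = 10.25; E[Enter] = 0.625. Best-responding. ✓
The incumbent (cost type low-cost), facing Stay out: Cut price gives 5, Hold price gives 8. Proposed Hold price is best. ✓
The incumbent (cost type high-cost), facing Stay out: Cut price gives 5, Hold price gives 1. Proposed Cut price is best. ✓

Yes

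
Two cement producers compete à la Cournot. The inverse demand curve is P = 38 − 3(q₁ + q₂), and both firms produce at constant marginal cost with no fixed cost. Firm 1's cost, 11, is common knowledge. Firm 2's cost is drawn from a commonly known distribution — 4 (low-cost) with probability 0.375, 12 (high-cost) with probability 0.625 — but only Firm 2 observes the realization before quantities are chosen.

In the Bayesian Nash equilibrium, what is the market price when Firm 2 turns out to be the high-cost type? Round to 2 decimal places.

Firm 2 with cost c maximizes (38 − 3(q₁+q₂) − c)·q₂, giving q₂(c) = (38 − c − 3q₁)/6.
E[c₂] = 0.375·4 + 0.625·12 = 9
Firm 1's FOC against E[q₂] yields q₁ = (38 − 2·11 + E[c₂])/9 = (38 − 22 + 9)/9 = 2.77778.
q₂(high-cost) = 2.94444, so P = 38 − 3·(2.77778 + 2.94444) = 20.8333.

20.83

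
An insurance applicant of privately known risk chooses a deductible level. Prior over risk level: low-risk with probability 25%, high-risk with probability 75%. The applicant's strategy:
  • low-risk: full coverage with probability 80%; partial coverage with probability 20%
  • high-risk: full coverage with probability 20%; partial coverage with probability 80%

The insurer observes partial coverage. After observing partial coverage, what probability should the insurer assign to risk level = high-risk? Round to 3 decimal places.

Apply Bayes' rule using the sender's strategy as the likelihood.
P(partial coverage) = 0.25·0.2 + 0.75·0.8 = 0.65
P(high-risk | partial coverage) = (0.75·0.8) / 0.65 = 0.6 / 0.65 = 0.923077

0.923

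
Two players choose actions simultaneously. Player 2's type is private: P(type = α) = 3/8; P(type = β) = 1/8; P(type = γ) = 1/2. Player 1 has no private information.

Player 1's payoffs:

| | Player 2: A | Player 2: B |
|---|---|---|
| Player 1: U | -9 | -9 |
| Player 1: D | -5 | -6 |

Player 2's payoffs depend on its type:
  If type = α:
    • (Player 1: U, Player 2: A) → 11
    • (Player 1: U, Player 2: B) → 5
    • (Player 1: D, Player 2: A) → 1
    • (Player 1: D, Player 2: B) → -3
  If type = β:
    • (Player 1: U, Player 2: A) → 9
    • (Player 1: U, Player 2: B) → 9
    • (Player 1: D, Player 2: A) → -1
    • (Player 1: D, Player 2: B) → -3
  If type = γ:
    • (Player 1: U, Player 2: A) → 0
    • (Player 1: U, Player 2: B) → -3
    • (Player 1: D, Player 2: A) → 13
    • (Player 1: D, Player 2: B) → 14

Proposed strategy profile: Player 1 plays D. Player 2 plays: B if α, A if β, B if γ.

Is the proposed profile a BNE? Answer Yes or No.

No

Player 1 plays D: E[D] = 3/8·(-6) + 1/8·(-5) + 1/2·(-6) = -47/8; E[U] = -9. Best-responding. ✓
Player 2 (type α), facing D: A gives 1, B gives -3. Proposed B is not best — profitable deviation exists. ✗
Player 2 (type β), facing D: A gives -1, B gives -3. Proposed A is best. ✓
Player 2 (type γ), facing D: A gives 13, B gives 14. Proposed B is best. ✓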